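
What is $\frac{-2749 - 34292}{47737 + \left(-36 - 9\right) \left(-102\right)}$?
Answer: $- \frac{37041}{52327} \approx -0.70788$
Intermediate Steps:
$\frac{-2749 - 34292}{47737 + \left(-36 - 9\right) \left(-102\right)} = - \frac{37041}{47737 - -4590} = - \frac{37041}{47737 + 4590} = - \frac{37041}{52327}$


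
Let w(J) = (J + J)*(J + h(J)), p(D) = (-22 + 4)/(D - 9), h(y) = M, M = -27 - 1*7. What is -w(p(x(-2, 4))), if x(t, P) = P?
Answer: 5472/25 ≈ 218.88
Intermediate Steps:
M = -34 (M = -27 - 7 = -34)
h(y) = -34
p(D) = -18/(-9 + D)
w(J) = 2*J*(-34 + J) (w(J) = (J + J)*(J - 34) = (2*J)*(-34 + J) = 2*J*(-34 + J))
-w(p(x(-2, 4))) = -2*(-18/(-9 + 4))*(-34 - 18/(-9 + 4)) = -2*(-18/(-5))*(-34 - 18/(-5)) = -2*(-18*(-1/5))*(-34 - 18*(-1/5)) = -2*18*(-34 + 18/5)/5 = -2*18*(-152)/(5*5) = -1*(-5472/25) = 5472/25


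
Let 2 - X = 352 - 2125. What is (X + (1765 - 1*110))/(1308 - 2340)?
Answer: -1715/516 ≈ -3.3236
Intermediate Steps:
X = 1775 (X = 2 - (352 - 2125) = 2 - 1*(-1773) = 2 + 1773 = 1775)
(X + (1765 - 1*110))/(1308 - 2340) = (1775 + (1765 - 1*110))/(1308 - 2340) = (1775 + (1765 - 110))/(-1032) = (1775 + 1655)*(-1/1032) = 3430*(-1/1032) = -1715/516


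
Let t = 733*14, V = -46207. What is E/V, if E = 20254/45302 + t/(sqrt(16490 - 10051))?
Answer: -247/25527677 - 1466*sqrt(6439)/42503839 ≈ -0.0027773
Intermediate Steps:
t = 10262
E = 10127/22651 + 10262*sqrt(6439)/6439 (E = 20254/45302 + 10262/(sqrt(16490 - 10051)) = 20254*(1/45302) + 10262/(sqrt(6439)) = 10127/22651 + 10262*(sqrt(6439)/6439) = 10127/22651 + 10262*sqrt(6439)/6439 ≈ 128.33)
E/V = (10127/22651 + 10262*sqrt(6439)/6439)/(-46207) = (10127/22651 + 10262*sqrt(6439)/6439)*(-1/46207) = -247/25527677 - 1466*sqrt(6439)/42503839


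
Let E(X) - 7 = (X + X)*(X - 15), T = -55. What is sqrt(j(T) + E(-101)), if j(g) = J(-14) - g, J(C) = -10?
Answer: 2*sqrt(5871) ≈ 153.24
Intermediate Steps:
E(X) = 7 + 2*X*(-15 + X) (E(X) = 7 + (X + X)*(X - 15) = 7 + (2*X)*(-15 + X) = 7 + 2*X*(-15 + X))
j(g) = -10 - g
sqrt(j(T) + E(-101)) = sqrt((-10 - 1*(-55)) + (7 - 30*(-101) + 2*(-101)**2)) = sqrt((-10 + 55) + (7 + 3030 + 2*10201)) = sqrt(45 + (7 + 3030 + 20402)) = sqrt(45 + 23439) = sqrt(23484) = 2*sqrt(5871)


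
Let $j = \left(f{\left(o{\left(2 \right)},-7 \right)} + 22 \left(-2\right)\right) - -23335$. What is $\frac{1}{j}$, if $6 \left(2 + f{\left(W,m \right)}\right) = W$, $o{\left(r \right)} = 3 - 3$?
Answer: $\frac{1}{23289} \approx 4.2939 \cdot 10^{-5}$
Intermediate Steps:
$o{\left(r \right)} = 0$
$f{\left(W,m \right)} = -2 + \frac{W}{6}$
$j = 23289$ ($j = \left(\left(-2 + \frac{1}{6} \cdot 0\right) + 22 \left(-2\right)\right) - -23335 = \left(\left(-2 + 0\right) - 44\right) + 23335 = \left(-2 - 44\right) + 23335 = -46 + 23335 = 23289$)
$\frac{1}{j} = \frac{1}{23289}$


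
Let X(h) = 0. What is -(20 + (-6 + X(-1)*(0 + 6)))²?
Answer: -196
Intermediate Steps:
-(20 + (-6 + X(-1)*(0 + 6)))² = -(20 + (-6 + 0*(0 + 6)))² = -(20 + (-6 + 0*6))² = -(20 + (-6 + 0))² = -(20 - 6)² = -1*14² = -1*196 = -196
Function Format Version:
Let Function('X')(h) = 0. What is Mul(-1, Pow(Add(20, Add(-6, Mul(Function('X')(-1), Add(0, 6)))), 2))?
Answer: -196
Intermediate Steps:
Mul(-1, Pow(Add(20, Add(-6, Mul(Function('X')(-1), Add(0, 6)))), 2)) = Mul(-1, Pow(Add(20, Add(-6, Mul(0, Add(0, 6)))), 2)) = Mul(-1, Pow(Add(20, Add(-6, Mul(0, 6))), 2)) = Mul(-1, Pow(Add(20, Add(-6, 0)), 2)) = Mul(-1, Pow(Add(20, -6), 2)) = Mul(-1, Pow(14, 2)) = Mul(-1, 196) = -196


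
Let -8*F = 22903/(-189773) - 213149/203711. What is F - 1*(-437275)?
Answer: 79457359459655/181710212 ≈ 4.3728e+5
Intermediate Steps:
F = 26507355/181710212 (F = -(22903/(-189773) - 213149/203711)/8 = -(22903*(-1/189773) - 213149*1/203711)/8 = -(-619/5129 - 213149/203711)/8 = -⅛*(-53014710/45427553) = 26507355/181710212 ≈ 0.14588)
F - 1*(-437275) = 26507355/181710212 - 1*(-437275) = 26507355/181710212 + 437275 = 79457359459655/181710212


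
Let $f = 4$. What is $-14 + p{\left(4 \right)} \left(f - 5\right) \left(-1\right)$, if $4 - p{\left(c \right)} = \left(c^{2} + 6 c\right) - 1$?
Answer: $-49$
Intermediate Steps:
$p{\left(c \right)} = 5 - c^{2} - 6 c$ ($p{\left(c \right)} = 4 - \left(\left(c^{2} + 6 c\right) - 1\right) = 4 - \left(-1 + c^{2} + 6 c\right) = 5 - c^{2} - 6 c$)
$-14 + p{\left(4 \right)} \left(f - 5\right) \left(-1\right) = -14 + \left(5 - 4^{2} - 24\right) \left(4 - 5\right) \left(-1\right) = -14 + \left(5 - 16 - 24\right) \left(\left(-1\right) \left(-1\right)\right) = -14 + \left(5 - 16 - 24\right) 1 = -14 - 35 = -49$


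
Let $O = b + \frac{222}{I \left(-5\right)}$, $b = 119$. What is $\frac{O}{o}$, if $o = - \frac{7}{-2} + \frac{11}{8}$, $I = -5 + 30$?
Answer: $\frac{117224}{4875} \approx 24.046$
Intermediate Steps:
$I = 25$
$o = \frac{39}{8}$ ($o = \left(-7\right) \left(- \frac{1}{2}\right) + 11 \cdot \frac{1}{8} = \frac{7}{2} + \frac{11}{8} = \frac{39}{8} \approx 4.875$)
$O = \frac{14653}{125}$ ($O = 119 + \frac{222}{25 \left(-5\right)} = 119 + \frac{222}{-125} = 119 + 222 \left(- \frac{1}{125}\right) = 119 - \frac{222}{125} = \frac{14653}{125} \approx 117.22$)
$\frac{O}{o} = \frac{1}{\frac{39}{8}} \cdot \frac{14653}{125} = \frac{8}{39} \cdot \frac{14653}{125} = \frac{117224}{4875}$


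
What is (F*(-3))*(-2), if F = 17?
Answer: 102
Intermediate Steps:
(F*(-3))*(-2) = (17*(-3))*(-2) = -51*(-2) = 102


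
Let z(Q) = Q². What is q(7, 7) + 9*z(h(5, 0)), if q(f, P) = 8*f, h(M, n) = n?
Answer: 56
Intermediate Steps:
q(7, 7) + 9*z(h(5, 0)) = 8*7 + 9*0² = 56 + 9*0 = 56 + 0 = 56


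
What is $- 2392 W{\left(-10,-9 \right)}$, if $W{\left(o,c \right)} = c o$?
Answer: $-215280$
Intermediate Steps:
$- 2392 W{\left(-10,-9 \right)} = - 2392 \left(\left(-9\right) \left(-10\right)\right) = \left(-2392\right) 90 = -215280$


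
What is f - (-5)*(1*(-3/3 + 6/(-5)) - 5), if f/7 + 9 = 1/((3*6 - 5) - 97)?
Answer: -1189/12 ≈ -99.083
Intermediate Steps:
f = -757/12 (f = -63 + 7/((3*6 - 5) - 97) = -63 + 7/((18 - 5) - 97) = -63 + 7/(13 - 97) = -63 + 7/(-84) = -63 + 7*(-1/84) = -63 - 1/12 = -757/12 ≈ -63.083)
f - (-5)*(1*(-3/3 + 6/(-5)) - 5) = -757/12 - (-5)*(1*(-3/3 + 6/(-5)) - 5) = -757/12 - (-5)*(1*(-3*⅓ + 6*(-⅕)) - 5) = -757/12 - (-5)*(1*(-1 - 6/5) - 5) = -757/12 - (-5)*(1*(-11/5) - 5) = -757/12 - (-5)*(-11/5 - 5) = -757/12 - (-5)*(-36)/5 = -757/12 - 1*36 = -757/12 - 36 = -1189/12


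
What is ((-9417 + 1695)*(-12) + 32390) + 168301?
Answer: 293355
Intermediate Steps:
((-9417 + 1695)*(-12) + 32390) + 168301 = (-7722*(-12) + 32390) + 168301 = (92664 + 32390) + 168301 = 125054 + 168301 = 293355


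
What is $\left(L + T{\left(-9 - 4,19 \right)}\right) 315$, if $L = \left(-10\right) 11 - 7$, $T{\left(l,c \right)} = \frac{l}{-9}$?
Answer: $-36400$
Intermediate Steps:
$T{\left(l,c \right)} = - \frac{l}{9}$ ($T{\left(l,c \right)} = l \left(- \frac{1}{9}\right) = - \frac{l}{9}$)
$L = -117$ ($L = -110 - 7 = -117$)
$\left(L + T{\left(-9 - 4,19 \right)}\right) 315 = \left(-117 - \frac{-9 - 4}{9}\right) 315 = \left(-117 - - \frac{13}{9}\right) 315 = \left(-117 + \frac{13}{9}\right) 315 = \left(- \frac{1040}{9}\right) 315 = -36400$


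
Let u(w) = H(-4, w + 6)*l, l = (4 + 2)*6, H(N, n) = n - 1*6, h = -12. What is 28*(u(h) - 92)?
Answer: -14672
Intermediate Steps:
H(N, n) = -6 + n (H(N, n) = n - 6 = -6 + n)
l = 36 (l = 6*6 = 36)
u(w) = 36*w (u(w) = (-6 + (w + 6))*36 = (-6 + (6 + w))*36 = w*36 = 36*w)
28*(u(h) - 92) = 28*(36*(-12) - 92) = 28*(-432 - 92) = 28*(-524) = -14672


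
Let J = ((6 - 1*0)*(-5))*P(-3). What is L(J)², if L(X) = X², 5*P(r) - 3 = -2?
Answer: 1296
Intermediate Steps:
P(r) = ⅕ (P(r) = ⅗ + (⅕)*(-2) = ⅗ - ⅖ = ⅕)
J = -6 (J = ((6 - 1*0)*(-5))*(⅕) = ((6 + 0)*(-5))*(⅕) = (6*(-5))*(⅕) = -30*⅕ = -6)
L(J)² = ((-6)²)² = 36² = 1296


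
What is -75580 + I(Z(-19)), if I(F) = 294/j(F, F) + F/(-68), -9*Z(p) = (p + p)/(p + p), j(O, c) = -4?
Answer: -46299941/612 ≈ -75654.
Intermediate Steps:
Z(p) = -⅑ (Z(p) = -(p + p)/(9*(p + p)) = -2*p/(9*(2*p)) = -2*p*1/(2*p)/9 = -⅑*1 = -⅑)
I(F) = -147/2 - F/68 (I(F) = 294/(-4) + F/(-68) = 294*(-¼) + F*(-1/68) = -147/2 - F/68)
-75580 + I(Z(-19)) = -75580 + (-147/2 - 1/68*(-⅑)) = -75580 + (-147/2 + 1/612) = -75580 - 44981/612 = -46299941/612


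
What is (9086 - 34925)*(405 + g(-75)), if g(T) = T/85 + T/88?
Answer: -1417116465/136 ≈ -1.0420e+7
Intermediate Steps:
g(T) = 173*T/7480 (g(T) = T*(1/85) + T*(1/88) = T/85 + T/88 = 173*T/7480)
(9086 - 34925)*(405 + g(-75)) = (9086 - 34925)*(405 + (173/7480)*(-75)) = -25839*(405 - 2595/1496) = -25839*603285/1496 = -1417116465/136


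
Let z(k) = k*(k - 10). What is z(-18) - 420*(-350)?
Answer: 147504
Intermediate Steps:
z(k) = k*(-10 + k)
z(-18) - 420*(-350) = -18*(-10 - 18) - 420*(-350) = -18*(-28) + 147000 = 504 + 147000 = 147504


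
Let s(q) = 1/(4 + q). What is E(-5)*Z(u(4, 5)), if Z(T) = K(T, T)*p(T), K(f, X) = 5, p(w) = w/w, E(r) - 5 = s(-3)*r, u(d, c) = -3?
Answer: 0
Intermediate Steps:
E(r) = 5 + r (E(r) = 5 + r/(4 - 3) = 5 + r/1 = 5 + 1*r = 5 + r)
p(w) = 1
Z(T) = 5 (Z(T) = 5*1 = 5)
E(-5)*Z(u(4, 5)) = (5 - 5)*5 = 0*5 = 0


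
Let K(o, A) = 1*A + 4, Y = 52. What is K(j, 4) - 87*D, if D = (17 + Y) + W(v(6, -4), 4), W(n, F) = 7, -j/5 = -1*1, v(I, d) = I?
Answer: -6604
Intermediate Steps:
j = 5 (j = -(-5) = -5*(-1) = 5)
K(o, A) = 4 + A (K(o, A) = A + 4 = 4 + A)
D = 76 (D = (17 + 52) + 7 = 69 + 7 = 76)
K(j, 4) - 87*D = (4 + 4) - 87*76 = 8 - 6612 = -6604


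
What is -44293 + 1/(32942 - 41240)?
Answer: -367543315/8298 ≈ -44293.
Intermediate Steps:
-44293 + 1/(32942 - 41240) = -44293 + 1/(-8298) = -44293 - 1/8298 = -367543315/8298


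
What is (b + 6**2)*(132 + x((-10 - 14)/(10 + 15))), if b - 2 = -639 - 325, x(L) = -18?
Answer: -105564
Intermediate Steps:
b = -962 (b = 2 + (-639 - 325) = 2 - 964 = -962)
(b + 6**2)*(132 + x((-10 - 14)/(10 + 15))) = (-962 + 6**2)*(132 - 18) = (-962 + 36)*114 = -926*114 = -105564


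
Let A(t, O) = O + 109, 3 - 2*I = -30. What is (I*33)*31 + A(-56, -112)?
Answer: 33753/2 ≈ 16877.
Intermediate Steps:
I = 33/2 (I = 3/2 - ½*(-30) = 3/2 + 15 = 33/2 ≈ 16.500)
A(t, O) = 109 + O
(I*33)*31 + A(-56, -112) = ((33/2)*33)*31 + (109 - 112) = (1089/2)*31 - 3 = 33759/2 - 3 = 33753/2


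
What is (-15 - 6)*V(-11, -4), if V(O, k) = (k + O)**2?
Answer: -4725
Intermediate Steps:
V(O, k) = (O + k)**2
(-15 - 6)*V(-11, -4) = (-15 - 6)*(-11 - 4)**2 = -21*(-15)**2 = -21*225 = -4725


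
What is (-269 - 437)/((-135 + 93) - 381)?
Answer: 706/423 ≈ 1.6690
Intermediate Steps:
(-269 - 437)/((-135 + 93) - 381) = -706/(-42 - 381) = -706/(-423) = -706*(-1/423) = 706/423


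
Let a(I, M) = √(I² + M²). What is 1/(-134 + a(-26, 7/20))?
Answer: -53600/6911951 - 20*√270449/6911951 ≈ -0.0092595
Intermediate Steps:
1/(-134 + a(-26, 7/20)) = 1/(-134 + √((-26)² + (7/20)²)) = 1/(-134 + √(676 + (7*(1/20))²)) = 1/(-134 + √(676 + (7/20)²)) = 1/(-134 + √(676 + 49/400)) = 1/(-134 + √(270449/400)) = 1/(-134 + √270449/20)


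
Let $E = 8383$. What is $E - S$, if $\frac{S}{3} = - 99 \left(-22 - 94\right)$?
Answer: $-26069$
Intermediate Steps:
$S = 34452$ ($S = 3 \left(- 99 \left(-22 - 94\right)\right) = 3 \left(\left(-99\right) \left(-116\right)\right) = 3 \cdot 11484 = 34452$)
$E - S = 8383 - 34452 = -26069$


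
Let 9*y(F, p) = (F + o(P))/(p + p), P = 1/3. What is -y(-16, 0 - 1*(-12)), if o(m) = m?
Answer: 47/648 ≈ 0.072531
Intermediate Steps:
P = 1/3 ≈ 0.33333
y(F, p) = (1/3 + F)/(18*p) (y(F, p) = ((F + 1/3)/(p + p))/9 = ((1/3 + F)/((2*p)))/9 = ((1/3 + F)*(1/(2*p)))/9 = ((1/3 + F)/(2*p))/9 = (1/3 + F)/(18*p))
-y(-16, 0 - 1*(-12)) = -(1 + 3*(-16))/(54*(0 - 1*(-12))) = -(1 - 48)/(54*(0 + 12)) = -(-47)/(54*12) = -1*(-47/648) = 47/648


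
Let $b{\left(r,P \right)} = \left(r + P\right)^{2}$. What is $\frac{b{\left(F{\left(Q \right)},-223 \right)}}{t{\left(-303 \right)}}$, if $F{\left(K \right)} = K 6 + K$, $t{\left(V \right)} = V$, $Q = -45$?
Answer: $- \frac{289444}{303} \approx -955.26$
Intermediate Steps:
$F{\left(K \right)} = 7 K$ ($F{\left(K \right)} = 6 K + K = 7 K$)
$b{\left(r,P \right)} = \left(P + r\right)^{2}$
$\frac{b{\left(F{\left(Q \right)},-223 \right)}}{t{\left(-303 \right)}} = \frac{\left(-223 + 7 \left(-45\right)\right)^{2}}{-303} = \left(-223 - 315\right)^{2} \left(- \frac{1}{303}\right) = \left(-538\right)^{2} \left(- \frac{1}{303}\right) = 289444 \left(- \frac{1}{303}\right) = - \frac{289444}{303}$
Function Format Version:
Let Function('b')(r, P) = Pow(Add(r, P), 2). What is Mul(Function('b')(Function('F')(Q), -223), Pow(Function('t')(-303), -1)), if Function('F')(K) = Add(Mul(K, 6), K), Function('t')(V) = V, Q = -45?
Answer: Rational(-289444, 303) ≈ -955.26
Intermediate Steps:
Function('F')(K) = Mul(7, K) (Function('F')(K) = Add(Mul(6, K), K) = Mul(7, K))
Function('b')(r, P) = Pow(Add(P, r), 2)
Mul(Function('b')(Function('F')(Q), -223), Pow(Function('t')(-303), -1)) = Mul(Pow(Add(-223, Mul(7, -45)), 2), Pow(-303, -1)) = Mul(Pow(Add(-223, -315), 2), Rational(-1, 303)) = Mul(Pow(-538, 2), Rational(-1, 303)) = Mul(289444, Rational(-1, 303)) = Rational(-289444, 303)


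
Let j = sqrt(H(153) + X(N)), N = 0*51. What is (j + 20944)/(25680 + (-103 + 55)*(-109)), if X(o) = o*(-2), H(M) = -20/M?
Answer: 187/276 + I*sqrt(85)/788256 ≈ 0.67754 + 1.1696e-5*I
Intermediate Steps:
N = 0
X(o) = -2*o
j = 2*I*sqrt(85)/51 (j = sqrt(-20/153 - 2*0) = sqrt(-20*1/153 + 0) = sqrt(-20/153 + 0) = sqrt(-20/153) = 2*I*sqrt(85)/51 ≈ 0.36155*I)
(j + 20944)/(25680 + (-103 + 55)*(-109)) = (2*I*sqrt(85)/51 + 20944)/(25680 + (-103 + 55)*(-109)) = (20944 + 2*I*sqrt(85)/51)/(25680 - 48*(-109)) = (20944 + 2*I*sqrt(85)/51)/(25680 + 5232) = (20944 + 2*I*sqrt(85)/51)/30912 = (20944 + 2*I*sqrt(85)/51)*(1/30912) = 187/276 + I*sqrt(85)/788256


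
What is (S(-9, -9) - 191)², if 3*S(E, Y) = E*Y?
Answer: 26896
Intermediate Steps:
S(E, Y) = E*Y/3 (S(E, Y) = (E*Y)/3 = E*Y/3)
(S(-9, -9) - 191)² = ((⅓)*(-9)*(-9) - 191)² = (27 - 191)² = (-164)² = 26896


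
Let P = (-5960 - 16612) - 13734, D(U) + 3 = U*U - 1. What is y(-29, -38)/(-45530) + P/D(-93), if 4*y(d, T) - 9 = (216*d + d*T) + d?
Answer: -656725033/157442740 ≈ -4.1712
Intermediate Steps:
D(U) = -4 + U² (D(U) = -3 + (U*U - 1) = -3 + (U² - 1) = -3 + (-1 + U²) = -4 + U²)
y(d, T) = 9/4 + 217*d/4 + T*d/4 (y(d, T) = 9/4 + ((216*d + d*T) + d)/4 = 9/4 + ((216*d + T*d) + d)/4 = 9/4 + (217*d + T*d)/4 = 9/4 + (217*d/4 + T*d/4) = 9/4 + 217*d/4 + T*d/4)
P = -36306 (P = -22572 - 13734 = -36306)
y(-29, -38)/(-45530) + P/D(-93) = (9/4 + (217/4)*(-29) + (¼)*(-38)*(-29))/(-45530) - 36306/(-4 + (-93)²) = (9/4 - 6293/4 + 551/2)*(-1/45530) - 36306/(-4 + 8649) = -2591/2*(-1/45530) - 36306/8645 = 2591/91060 - 36306*1/8645 = 2591/91060 - 36306/8645 = -656725033/157442740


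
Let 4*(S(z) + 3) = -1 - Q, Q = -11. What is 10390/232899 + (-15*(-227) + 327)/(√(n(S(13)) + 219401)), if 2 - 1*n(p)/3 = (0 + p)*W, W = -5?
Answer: 10390/232899 + 3732*√877598/438799 ≈ 8.0121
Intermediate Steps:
S(z) = -½ (S(z) = -3 + (-1 - 1*(-11))/4 = -3 + (-1 + 11)/4 = -3 + (¼)*10 = -3 + 5/2 = -½)
n(p) = 6 + 15*p (n(p) = 6 - 3*(0 + p)*(-5) = 6 - 3*p*(-5) = 6 - (-15)*p = 6 + 15*p)
10390/232899 + (-15*(-227) + 327)/(√(n(S(13)) + 219401)) = 10390/232899 + (-15*(-227) + 327)/(√((6 + 15*(-½)) + 219401)) = 10390*(1/232899) + (3405 + 327)/(√((6 - 15/2) + 219401)) = 10390/232899 + 3732/(√(-3/2 + 219401)) = 10390/232899 + 3732/(√(438799/2)) = 10390/232899 + 3732/((√877598/2)) = 10390/232899 + 3732*(√877598/438799) = 10390/232899 + 3732*√877598/438799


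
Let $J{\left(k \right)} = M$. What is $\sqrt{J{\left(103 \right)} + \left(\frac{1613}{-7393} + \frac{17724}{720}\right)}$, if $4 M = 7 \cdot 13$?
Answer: $\frac{\sqrt{2319272002770}}{221790} \approx 6.8665$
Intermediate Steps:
$M = \frac{91}{4}$ ($M = \frac{7 \cdot 13}{4} = \frac{1}{4} \cdot 91 = \frac{91}{4} \approx 22.75$)
$J{\left(k \right)} = \frac{91}{4}$
$\sqrt{J{\left(103 \right)} + \left(\frac{1613}{-7393} + \frac{17724}{720}\right)} = \sqrt{\frac{91}{4} + \left(\frac{1613}{-7393} + \frac{17724}{720}\right)} = \sqrt{\frac{91}{4} + \left(1613 \left(- \frac{1}{7393}\right) + 17724 \cdot \frac{1}{720}\right)} = \sqrt{\frac{91}{4} + \left(- \frac{1613}{7393} + \frac{1477}{60}\right)} = \sqrt{\frac{91}{4} + \frac{10822681}{443580}} = \sqrt{\frac{10457063}{221790}} = \frac{\sqrt{2319272002770}}{221790}$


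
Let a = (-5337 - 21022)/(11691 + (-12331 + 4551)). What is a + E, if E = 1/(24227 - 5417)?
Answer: -495808879/73565910 ≈ -6.7397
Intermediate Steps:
E = 1/18810 ≈ 5.3163e-5
a = -26359/3911 (a = -26359/(11691 - 7780) = -26359/3911 ≈ -6.7397)
a + E = -26359/3911 + 1/18810 = -495808879/73565910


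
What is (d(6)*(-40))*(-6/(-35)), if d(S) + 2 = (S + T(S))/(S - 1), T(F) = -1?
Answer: 48/7 ≈ 6.8571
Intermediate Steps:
d(S) = -1 (d(S) = -2 + (S - 1)/(S - 1) = -2 + (-1 + S)/(-1 + S) = -2 + 1 = -1)
(d(6)*(-40))*(-6/(-35)) = (-1*(-40))*(-6/(-35)) = 40*(-6*(-1/35)) = 40*(6/35) = 48/7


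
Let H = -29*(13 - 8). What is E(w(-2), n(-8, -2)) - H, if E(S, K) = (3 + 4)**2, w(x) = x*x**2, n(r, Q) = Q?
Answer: 194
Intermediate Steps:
H = -145 (H = -29*5 = -145)
w(x) = x**3
E(S, K) = 49 (E(S, K) = 7**2 = 49)
E(w(-2), n(-8, -2)) - H = 49 - 1*(-145) = 49 + 145 = 194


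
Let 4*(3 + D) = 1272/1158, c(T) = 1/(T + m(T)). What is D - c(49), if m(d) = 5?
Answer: -28597/10422 ≈ -2.7439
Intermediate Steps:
c(T) = 1/(5 + T) (c(T) = 1/(T + 5) = 1/(5 + T))
D = -526/193 (D = -3 + (1272/1158)/4 = -3 + (1272*(1/1158))/4 = -3 + (¼)*(212/193) = -3 + 53/193 = -526/193 ≈ -2.7254)
D - c(49) = -526/193 - 1/(5 + 49) = -526/193 - 1/54 = -28597/10422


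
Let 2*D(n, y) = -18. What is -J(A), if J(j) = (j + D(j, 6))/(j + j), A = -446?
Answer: -455/892 ≈ -0.51009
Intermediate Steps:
D(n, y) = -9 (D(n, y) = (1/2)*(-18) = -9)
J(j) = (-9 + j)/(2*j) (J(j) = (j - 9)/(j + j) = (-9 + j)/((2*j)) = (-9 + j)*(1/(2*j)) = (-9 + j)/(2*j))
-J(A) = -(-9 - 446)/(2*(-446)) = -(-1)*(-455)/(2*446) = -1*455/892 = -455/892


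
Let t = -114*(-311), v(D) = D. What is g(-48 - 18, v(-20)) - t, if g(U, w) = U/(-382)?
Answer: -6771681/191 ≈ -35454.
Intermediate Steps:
t = 35454
g(U, w) = -U/382 (g(U, w) = U*(-1/382) = -U/382)
g(-48 - 18, v(-20)) - t = -(-48 - 18)/382 - 1*35454 = -1/382*(-66) - 35454 = 33/191 - 35454 = -6771681/191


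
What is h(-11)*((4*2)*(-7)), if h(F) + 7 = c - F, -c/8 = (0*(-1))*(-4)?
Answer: -224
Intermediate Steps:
c = 0 (c = -8*0*(-1)*(-4) = -0*(-4) = -8*0 = 0)
h(F) = -7 - F (h(F) = -7 + (0 - F) = -7 - F)
h(-11)*((4*2)*(-7)) = (-7 - 1*(-11))*((4*2)*(-7)) = (-7 + 11)*(8*(-7)) = 4*(-56) = -224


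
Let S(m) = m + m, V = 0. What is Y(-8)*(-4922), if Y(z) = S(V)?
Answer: 0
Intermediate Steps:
S(m) = 2*m
Y(z) = 0 (Y(z) = 2*0 = 0)
Y(-8)*(-4922) = 0*(-4922) = 0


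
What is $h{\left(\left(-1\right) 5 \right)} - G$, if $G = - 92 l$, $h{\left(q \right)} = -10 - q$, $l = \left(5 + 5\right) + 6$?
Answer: $1467$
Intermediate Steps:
$l = 16$ ($l = 10 + 6 = 16$)
$G = -1472$ ($G = \left(-92\right) 16 = -1472$)
$h{\left(\left(-1\right) 5 \right)} - G = \left(-10 - \left(-1\right) 5\right) - -1472 = \left(-10 - -5\right) + 1472 = \left(-10 + 5\right) + 1472 = -5 + 1472 = 1467$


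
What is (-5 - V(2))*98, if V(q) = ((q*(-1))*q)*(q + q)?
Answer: 1078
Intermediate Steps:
V(q) = -2*q³ (V(q) = ((-q)*q)*(2*q) = (-q²)*(2*q) = -2*q³)
(-5 - V(2))*98 = (-5 - (-2)*2³)*98 = (-5 - (-2)*8)*98 = (-5 - 1*(-16))*98 = (-5 + 16)*98 = 11*98 = 1078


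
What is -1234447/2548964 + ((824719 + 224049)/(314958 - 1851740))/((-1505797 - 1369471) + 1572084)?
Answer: -77257385153375737/159526092598462876 ≈ -0.48429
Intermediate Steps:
-1234447/2548964 + ((824719 + 224049)/(314958 - 1851740))/((-1505797 - 1369471) + 1572084) = -1234447*1/2548964 + (1048768/(-1536782))/(-2875268 + 1572084) = -1234447/2548964 + (1048768*(-1/1536782))/(-1303184) = -1234447/2548964 - 524384/768391*(-1/1303184) = -1234447/2548964 + 32774/62584678559 = -77257385153375737/159526092598462876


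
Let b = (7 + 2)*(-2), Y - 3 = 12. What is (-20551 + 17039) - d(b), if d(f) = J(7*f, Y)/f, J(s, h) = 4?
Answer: -31606/9 ≈ -3511.8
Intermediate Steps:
Y = 15 (Y = 3 + 12 = 15)
b = -18 (b = 9*(-2) = -18)
d(f) = 4/f
(-20551 + 17039) - d(b) = (-20551 + 17039) - 4/(-18) = -3512 - 4*(-1)/18 = -3512 - 1*(-2/9) = -3512 + 2/9 = -31606/9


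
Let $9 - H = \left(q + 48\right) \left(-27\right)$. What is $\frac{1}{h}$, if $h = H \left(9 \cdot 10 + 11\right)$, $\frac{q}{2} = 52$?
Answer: $\frac{1}{415413} \approx 2.4072 \cdot 10^{-6}$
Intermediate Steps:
$q = 104$ ($q = 2 \cdot 52 = 104$)
$H = 4113$ ($H = 9 - \left(104 + 48\right) \left(-27\right) = 9 - 152 \left(-27\right) = 9 - -4104 = 9 + 4104 = 4113$)
$h = 415413$ ($h = 4113 \left(9 \cdot 10 + 11\right) = 4113 \left(90 + 11\right) = 4113 \cdot 101 = 415413$)
$\frac{1}{h} = \frac{1}{415413}$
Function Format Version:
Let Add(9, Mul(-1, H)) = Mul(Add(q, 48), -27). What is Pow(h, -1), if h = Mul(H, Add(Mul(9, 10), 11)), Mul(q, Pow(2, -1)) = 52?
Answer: Rational(1, 415413) ≈ 2.4072e-6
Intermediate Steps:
q = 104 (q = Mul(2, 52) = 104)
H = 4113 (H = Add(9, Mul(-1, Mul(Add(104, 48), -27))) = Add(9, Mul(-1, Mul(152, -27))) = Add(9, Mul(-1, -4104)) = Add(9, 4104) = 4113)
h = 415413 (h = Mul(4113, Add(Mul(9, 10), 11)) = Mul(4113, Add(90, 11)) = Mul(4113, 101) = 415413)
Pow(h, -1) = Pow(415413, -1) = Rational(1, 415413)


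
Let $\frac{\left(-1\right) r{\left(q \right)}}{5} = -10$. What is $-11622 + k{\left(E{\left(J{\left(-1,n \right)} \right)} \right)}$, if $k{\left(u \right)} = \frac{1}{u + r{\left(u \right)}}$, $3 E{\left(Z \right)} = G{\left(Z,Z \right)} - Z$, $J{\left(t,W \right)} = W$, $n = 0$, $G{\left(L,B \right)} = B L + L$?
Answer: $- \frac{581099}{50} \approx -11622.0$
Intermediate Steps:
$G{\left(L,B \right)} = L + B L$
$r{\left(q \right)} = 50$ ($r{\left(q \right)} = \left(-5\right) \left(-10\right) = 50$)
$E{\left(Z \right)} = - \frac{Z}{3} + \frac{Z \left(1 + Z\right)}{3}$ ($E{\left(Z \right)} = \frac{Z \left(1 + Z\right) - Z}{3} = \frac{- Z + Z \left(1 + Z\right)}{3} = - \frac{Z}{3} + \frac{Z \left(1 + Z\right)}{3}$)
$k{\left(u \right)} = \frac{1}{50 + u}$ ($k{\left(u \right)} = \frac{1}{u + 50} = \frac{1}{50 + u}$)
$-11622 + k{\left(E{\left(J{\left(-1,n \right)} \right)} \right)} = -11622 + \frac{1}{50 + \frac{0^{2}}{3}} = -11622 + \frac{1}{50 + \frac{1}{3} \cdot 0} = -11622 + \frac{1}{50 + 0} = -11622 + \frac{1}{50} = - \frac{581099}{50}$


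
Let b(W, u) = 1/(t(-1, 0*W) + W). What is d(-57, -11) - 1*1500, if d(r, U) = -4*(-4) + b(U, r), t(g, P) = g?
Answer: -17809/12 ≈ -1484.1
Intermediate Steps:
b(W, u) = 1/(-1 + W)
d(r, U) = 16 + 1/(-1 + U) (d(r, U) = -4*(-4) + 1/(-1 + U) = 16 + 1/(-1 + U))
d(-57, -11) - 1*1500 = (-15 + 16*(-11))/(-1 - 11) - 1*1500 = (-15 - 176)/(-12) - 1500 = -1/12*(-191) - 1500 = 191/12 - 1500 = -17809/12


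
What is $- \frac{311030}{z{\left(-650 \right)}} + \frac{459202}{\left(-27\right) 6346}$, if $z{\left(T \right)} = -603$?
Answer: $\frac{2945311303}{5739957} \approx 513.12$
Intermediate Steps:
$- \frac{311030}{z{\left(-650 \right)}} + \frac{459202}{\left(-27\right) 6346} = - \frac{311030}{-603} + \frac{459202}{\left(-27\right) 6346} = \left(-311030\right) \left(- \frac{1}{603}\right) + \frac{459202}{-171342} = \frac{311030}{603} + 459202 \left(- \frac{1}{171342}\right) = \frac{311030}{603} - \frac{229601}{85671} = \frac{2945311303}{5739957}$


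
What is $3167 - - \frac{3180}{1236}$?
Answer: $\frac{326466}{103} \approx 3169.6$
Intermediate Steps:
$3167 - - \frac{3180}{1236} = 3167 - \left(-3180\right) \frac{1}{1236} = 3167 - - \frac{265}{103} = 3167 + \frac{265}{103} = \frac{326466}{103}$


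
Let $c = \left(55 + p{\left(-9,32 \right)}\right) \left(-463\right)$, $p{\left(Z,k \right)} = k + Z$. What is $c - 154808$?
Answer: $-190922$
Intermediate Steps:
$p{\left(Z,k \right)} = Z + k$
$c = -36114$ ($c = \left(55 + \left(-9 + 32\right)\right) \left(-463\right) = \left(55 + 23\right) \left(-463\right) = 78 \left(-463\right) = -36114$)
$c - 154808 = -36114 - 154808 = -190922$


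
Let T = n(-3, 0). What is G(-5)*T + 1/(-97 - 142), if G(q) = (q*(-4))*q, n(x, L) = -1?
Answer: 23899/239 ≈ 99.996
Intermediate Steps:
G(q) = -4*q² (G(q) = (-4*q)*q = -4*q²)
T = -1
G(-5)*T + 1/(-97 - 142) = -4*(-5)²*(-1) + 1/(-97 - 142) = -4*25*(-1) + 1/(-239) = -100*(-1) - 1/239 = 100 - 1/239 = 23899/239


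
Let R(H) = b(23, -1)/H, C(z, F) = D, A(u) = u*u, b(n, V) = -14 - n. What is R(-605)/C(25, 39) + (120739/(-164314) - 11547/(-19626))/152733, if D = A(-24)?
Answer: 501647265226649/4767762376602308160 ≈ 0.00010522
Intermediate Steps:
A(u) = u²
D = 576 (D = (-24)² = 576)
C(z, F) = 576
R(H) = -37/H (R(H) = (-14 - 1*23)/H = (-14 - 23)/H = -37/H)
R(-605)/C(25, 39) + (120739/(-164314) - 11547/(-19626))/152733 = -37/(-605)/576 + (120739/(-164314) - 11547/(-19626))/152733 = -37*(-1/605)*(1/576) + (120739*(-1/164314) - 11547*(-1/19626))*(1/152733) = (37/605)*(1/576) + (-120739/164314 + 3849/6542)*(1/152733) = 37/348480 - 39357488/268735547*1/152733 = 37/348480 - 39357488/41044786299951 = 501647265226649/4767762376602308160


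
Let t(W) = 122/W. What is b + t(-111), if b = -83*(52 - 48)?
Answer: -36974/111 ≈ -333.10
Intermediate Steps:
b = -332 (b = -83*4 = -332)
b + t(-111) = -332 + 122/(-111) = -332 + 122*(-1/111) = -332 - 122/111 = -36974/111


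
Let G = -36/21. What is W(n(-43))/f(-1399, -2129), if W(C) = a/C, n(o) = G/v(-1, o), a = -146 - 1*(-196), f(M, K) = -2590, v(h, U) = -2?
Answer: -5/222 ≈ -0.022523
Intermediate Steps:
G = -12/7 (G = -36*1/21 = -12/7 ≈ -1.7143)
a = 50 (a = -146 + 196 = 50)
n(o) = 6/7 (n(o) = -12/7/(-2) = -12/7*(-½) = 6/7)
W(C) = 50/C
W(n(-43))/f(-1399, -2129) = (50/(6/7))/(-2590) = (50*(7/6))*(-1/2590) = (175/3)*(-1/2590) = -5/222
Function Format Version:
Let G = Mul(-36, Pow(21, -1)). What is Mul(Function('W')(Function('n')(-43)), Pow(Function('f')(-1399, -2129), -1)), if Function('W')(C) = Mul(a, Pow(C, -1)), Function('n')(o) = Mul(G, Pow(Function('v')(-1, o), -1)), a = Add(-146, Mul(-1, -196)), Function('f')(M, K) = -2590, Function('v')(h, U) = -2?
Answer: Rational(-5, 222) ≈ -0.022523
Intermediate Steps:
G = Rational(-12, 7) (G = Mul(-36, Rational(1, 21)) = Rational(-12, 7) ≈ -1.7143)
a = 50 (a = Add(-146, 196) = 50)
Function('n')(o) = Rational(6, 7) (Function('n')(o) = Mul(Rational(-12, 7), Pow(-2, -1)) = Mul(Rational(-12, 7), Rational(-1, 2)) = Rational(6, 7))
Function('W')(C) = Mul(50, Pow(C, -1))
Mul(Function('W')(Function('n')(-43)), Pow(Function('f')(-1399, -2129), -1)) = Mul(Mul(50, Pow(Rational(6, 7), -1)), Pow(-2590, -1)) = Mul(Mul(50, Rational(7, 6)), Rational(-1, 2590)) = Mul(Rational(175, 3), Rational(-1, 2590)) = Rational(-5, 222)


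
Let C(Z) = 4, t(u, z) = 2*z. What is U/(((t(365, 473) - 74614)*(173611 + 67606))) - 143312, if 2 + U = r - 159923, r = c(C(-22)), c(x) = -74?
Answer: -121269071782013/846189236 ≈ -1.4331e+5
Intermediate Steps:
r = -74
U = -159999 (U = -2 + (-74 - 159923) = -2 - 159997 = -159999)
U/(((t(365, 473) - 74614)*(173611 + 67606))) - 143312 = -159999*1/((173611 + 67606)*(2*473 - 74614)) - 143312 = -159999*1/(241217*(946 - 74614)) - 143312 = -159999/((-73668*241217)) - 143312 = -159999/(-17769973956) - 143312 = -159999*(-1/17769973956) - 143312 = 7619/846189236 - 143312 = -121269071782013/846189236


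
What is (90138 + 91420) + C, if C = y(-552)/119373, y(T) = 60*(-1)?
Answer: 7224374358/39791 ≈ 1.8156e+5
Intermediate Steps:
y(T) = -60
C = -20/39791 (C = -60/119373 = -60*1/119373 = -20/39791 ≈ -0.00050263)
(90138 + 91420) + C = (90138 + 91420) - 20/39791 = 181558 - 20/39791 = 7224374358/39791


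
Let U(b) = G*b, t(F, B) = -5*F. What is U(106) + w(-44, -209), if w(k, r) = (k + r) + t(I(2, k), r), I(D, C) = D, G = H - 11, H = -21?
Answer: -3655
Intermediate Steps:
G = -32 (G = -21 - 11 = -32)
w(k, r) = -10 + k + r (w(k, r) = (k + r) - 5*2 = (k + r) - 10 = -10 + k + r)
U(b) = -32*b
U(106) + w(-44, -209) = -32*106 + (-10 - 44 - 209) = -3392 - 263 = -3655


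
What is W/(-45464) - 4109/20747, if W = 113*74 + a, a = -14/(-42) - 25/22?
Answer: -23778567749/62253946128 ≈ -0.38196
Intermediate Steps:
a = -53/66 (a = -14*(-1/42) - 25*1/22 = 1/3 - 25/22 = -53/66 ≈ -0.80303)
W = 551839/66 (W = 113*74 - 53/66 = 8362 - 53/66 = 551839/66 ≈ 8361.2)
W/(-45464) - 4109/20747 = (551839/66)/(-45464) - 4109/20747 = (551839/66)*(-1/45464) - 4109*1/20747 = -551839/3000624 - 4109/20747 = -23778567749/62253946128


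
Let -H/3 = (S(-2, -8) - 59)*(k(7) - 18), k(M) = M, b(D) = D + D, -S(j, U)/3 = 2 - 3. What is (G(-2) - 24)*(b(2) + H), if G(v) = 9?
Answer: 27660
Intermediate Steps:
S(j, U) = 3 (S(j, U) = -3*(2 - 3) = -3*(-1) = 3)
b(D) = 2*D
H = -1848 (H = -3*(3 - 59)*(7 - 18) = -(-168)*(-11) = -3*616 = -1848)
(G(-2) - 24)*(b(2) + H) = (9 - 24)*(2*2 - 1848) = -15*(4 - 1848) = -15*(-1844) = 27660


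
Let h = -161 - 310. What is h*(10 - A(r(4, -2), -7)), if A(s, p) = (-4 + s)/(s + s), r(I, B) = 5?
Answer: -46629/10 ≈ -4662.9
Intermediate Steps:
A(s, p) = (-4 + s)/(2*s) (A(s, p) = (-4 + s)/((2*s)) = (-4 + s)*(1/(2*s)) = (-4 + s)/(2*s))
h = -471
h*(10 - A(r(4, -2), -7)) = -471*(10 - (-4 + 5)/(2*5)) = -471*(10 - 1/(2*5)) = -471*(10 - 1*⅒) = -471*(10 - ⅒) = -471*99/10 = -46629/10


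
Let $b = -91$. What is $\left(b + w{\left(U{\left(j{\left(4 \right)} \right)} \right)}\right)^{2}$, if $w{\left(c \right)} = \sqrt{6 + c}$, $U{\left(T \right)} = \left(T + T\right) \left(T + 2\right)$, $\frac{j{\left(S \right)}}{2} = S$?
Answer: $\left(91 - \sqrt{166}\right)^{2} \approx 6102.1$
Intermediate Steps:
$j{\left(S \right)} = 2 S$
$U{\left(T \right)} = 2 T \left(2 + T\right)$
$\left(b + w{\left(U{\left(j{\left(4 \right)} \right)} \right)}\right)^{2} = \left(-91 + \sqrt{6 + 2 \cdot 2 \cdot 4 \left(2 + 2 \cdot 4\right)}\right)^{2} = \left(-91 + \sqrt{6 + 2 \cdot 8 \left(2 + 8\right)}\right)^{2} = \left(-91 + \sqrt{6 + 2 \cdot 8 \cdot 10}\right)^{2} = \left(-91 + \sqrt{6 + 160}\right)^{2} = \left(-91 + \sqrt{166}\right)^{2}$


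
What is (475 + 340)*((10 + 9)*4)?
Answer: 61940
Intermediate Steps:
(475 + 340)*((10 + 9)*4) = 815*(19*4) = 815*76 = 61940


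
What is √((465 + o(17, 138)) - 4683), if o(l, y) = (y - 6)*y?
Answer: √13998 ≈ 118.31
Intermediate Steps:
o(l, y) = y*(-6 + y) (o(l, y) = (-6 + y)*y = y*(-6 + y))
√((465 + o(17, 138)) - 4683) = √((465 + 138*(-6 + 138)) - 4683) = √((465 + 138*132) - 4683) = √((465 + 18216) - 4683) = √(18681 - 4683) = √13998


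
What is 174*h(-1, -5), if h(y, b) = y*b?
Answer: 870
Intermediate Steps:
h(y, b) = b*y
174*h(-1, -5) = 174*(-5*(-1)) = 174*5 = 870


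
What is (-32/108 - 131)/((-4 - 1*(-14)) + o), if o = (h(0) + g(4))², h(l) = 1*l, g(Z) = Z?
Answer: -3545/702 ≈ -5.0499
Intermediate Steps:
h(l) = l
o = 16 (o = (0 + 4)² = 4² = 16)
(-32/108 - 131)/((-4 - 1*(-14)) + o) = (-32/108 - 131)/((-4 - 1*(-14)) + 16) = (-32*1/108 - 131)/((-4 + 14) + 16) = (-8/27 - 131)/(10 + 16) = -3545/27/26 = (1/26)*(-3545/27) = -3545/702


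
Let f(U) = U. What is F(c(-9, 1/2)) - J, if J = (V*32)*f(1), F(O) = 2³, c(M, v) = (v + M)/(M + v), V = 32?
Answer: -1016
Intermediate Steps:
c(M, v) = 1 (c(M, v) = (M + v)/(M + v) = 1)
F(O) = 8
J = 1024 (J = (32*32)*1 = 1024*1 = 1024)
F(c(-9, 1/2)) - J = 8 - 1*1024 = 8 - 1024 = -1016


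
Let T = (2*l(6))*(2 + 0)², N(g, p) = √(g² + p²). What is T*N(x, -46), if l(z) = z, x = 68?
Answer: 96*√1685 ≈ 3940.7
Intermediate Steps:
T = 48 (T = (2*6)*(2 + 0)² = 12*2² = 12*4 = 48)
T*N(x, -46) = 48*√(68² + (-46)²) = 48*√(4624 + 2116) = 48*√6740 = 48*(2*√1685) = 96*√1685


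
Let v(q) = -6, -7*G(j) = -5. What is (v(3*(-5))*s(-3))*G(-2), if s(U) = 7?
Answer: -30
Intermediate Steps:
G(j) = 5/7 (G(j) = -⅐*(-5) = 5/7)
(v(3*(-5))*s(-3))*G(-2) = -6*7*(5/7) = -42*5/7 = -30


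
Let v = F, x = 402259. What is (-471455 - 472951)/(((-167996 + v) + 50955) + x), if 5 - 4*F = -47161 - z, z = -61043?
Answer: -1259208/375665 ≈ -3.3519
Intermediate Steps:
F = -13877/4 (F = 5/4 - (-47161 - 1*(-61043))/4 = 5/4 - (-47161 + 61043)/4 = 5/4 - 1/4*13882 = 5/4 - 6941/2 = -13877/4 ≈ -3469.3)
v = -13877/4 ≈ -3469.3
(-471455 - 472951)/(((-167996 + v) + 50955) + x) = (-471455 - 472951)/(((-167996 - 13877/4) + 50955) + 402259) = -944406/((-685861/4 + 50955) + 402259) = -944406/(-482041/4 + 402259) = -944406/1126995/4 = -944406*4/1126995 = -1259208/375665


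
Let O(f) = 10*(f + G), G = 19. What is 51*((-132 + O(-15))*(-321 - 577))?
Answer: 4213416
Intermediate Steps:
O(f) = 190 + 10*f (O(f) = 10*(f + 19) = 10*(19 + f) = 190 + 10*f)
51*((-132 + O(-15))*(-321 - 577)) = 51*((-132 + (190 + 10*(-15)))*(-321 - 577)) = 51*((-132 + (190 - 150))*(-898)) = 51*((-132 + 40)*(-898)) = 51*(-92*(-898)) = 51*82616 = 4213416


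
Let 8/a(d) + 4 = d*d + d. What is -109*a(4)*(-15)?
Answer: 1635/2 ≈ 817.50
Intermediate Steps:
a(d) = 8/(-4 + d + d**2) (a(d) = 8/(-4 + (d*d + d)) = 8/(-4 + (d**2 + d)) = 8/(-4 + (d + d**2)) = 8/(-4 + d + d**2))
-109*a(4)*(-15) = -109*8/(-4 + 4 + 4**2)*(-15) = -109*8/(-4 + 4 + 16)*(-15) = -109*8/16*(-15) = -109*8*(1/16)*(-15) = -109*(-15)/2 = -109*(-15/2) = 1635/2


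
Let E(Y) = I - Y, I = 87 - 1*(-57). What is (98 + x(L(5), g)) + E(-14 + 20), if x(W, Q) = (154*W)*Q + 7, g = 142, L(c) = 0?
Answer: 243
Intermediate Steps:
I = 144 (I = 87 + 57 = 144)
x(W, Q) = 7 + 154*Q*W (x(W, Q) = 154*Q*W + 7 = 7 + 154*Q*W)
E(Y) = 144 - Y
(98 + x(L(5), g)) + E(-14 + 20) = (98 + (7 + 154*142*0)) + (144 - (-14 + 20)) = (98 + (7 + 0)) + (144 - 1*6) = (98 + 7) + (144 - 6) = 105 + 138 = 243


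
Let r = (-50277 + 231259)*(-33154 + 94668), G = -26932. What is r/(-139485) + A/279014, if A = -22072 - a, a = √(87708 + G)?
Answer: -91360161834688/1144654935 - √15194/139507 ≈ -79815.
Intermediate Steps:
r = 11132926748 (r = 180982*61514 = 11132926748)
a = 2*√15194 (a = √(87708 - 26932) = √60776 = 2*√15194 ≈ 246.53)
A = -22072 - 2*√15194 ≈ -22319.
r/(-139485) + A/279014 = 11132926748/(-139485) + (-22072 - 2*√15194)/279014 = 11132926748*(-1/139485) + (-22072 - 2*√15194)*(1/279014) = -654878044/8205 + (-11036/139507 - √15194/139507) = -91360161834688/1144654935 - √15194/139507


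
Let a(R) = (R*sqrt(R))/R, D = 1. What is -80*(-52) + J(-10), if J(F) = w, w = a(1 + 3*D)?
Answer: 4162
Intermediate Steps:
a(R) = sqrt(R) (a(R) = R**(3/2)/R = sqrt(R))
w = 2 (w = sqrt(1 + 3*1) = sqrt(1 + 3) = sqrt(4) = 2)
J(F) = 2
-80*(-52) + J(-10) = -80*(-52) + 2 = 4160 + 2 = 4162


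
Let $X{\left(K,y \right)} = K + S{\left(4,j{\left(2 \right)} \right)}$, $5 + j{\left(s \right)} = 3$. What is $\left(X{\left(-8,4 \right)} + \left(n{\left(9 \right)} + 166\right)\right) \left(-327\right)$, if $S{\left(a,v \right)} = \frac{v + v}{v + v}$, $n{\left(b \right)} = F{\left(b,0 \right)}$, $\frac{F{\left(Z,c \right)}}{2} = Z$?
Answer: $-57879$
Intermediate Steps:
$F{\left(Z,c \right)} = 2 Z$
$n{\left(b \right)} = 2 b$
$j{\left(s \right)} = -2$ ($j{\left(s \right)} = -5 + 3 = -2$)
$S{\left(a,v \right)} = 1$ ($S{\left(a,v \right)} = \frac{2 v}{2 v} = 2 v \frac{1}{2 v} = 1$)
$X{\left(K,y \right)} = 1 + K$ ($X{\left(K,y \right)} = K + 1 = 1 + K$)
$\left(X{\left(-8,4 \right)} + \left(n{\left(9 \right)} + 166\right)\right) \left(-327\right) = \left(\left(1 - 8\right) + \left(2 \cdot 9 + 166\right)\right) \left(-327\right) = \left(-7 + \left(18 + 166\right)\right) \left(-327\right) = \left(-7 + 184\right) \left(-327\right) = 177 \left(-327\right) = -57879$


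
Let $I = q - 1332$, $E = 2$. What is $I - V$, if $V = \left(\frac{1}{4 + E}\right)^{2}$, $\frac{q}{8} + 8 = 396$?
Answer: $\frac{63791}{36} \approx 1772.0$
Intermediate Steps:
$q = 3104$ ($q = -64 + 8 \cdot 396 = -64 + 3168 = 3104$)
$I = 1772$ ($I = 3104 - 1332 = 1772$)
$V = \frac{1}{36}$ ($V = \left(\frac{1}{4 + 2}\right)^{2} = \left(\frac{1}{6}\right)^{2} = \frac{1}{36} \approx 0.027778$)
$I - V = 1772 - \frac{1}{36} = \frac{63791}{36}$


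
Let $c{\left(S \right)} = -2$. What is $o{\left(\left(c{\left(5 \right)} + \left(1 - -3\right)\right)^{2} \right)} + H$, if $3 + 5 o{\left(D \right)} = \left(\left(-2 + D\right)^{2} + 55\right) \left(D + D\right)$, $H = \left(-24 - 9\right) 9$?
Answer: $- \frac{1016}{5} \approx -203.2$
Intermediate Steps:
$H = -297$ ($H = \left(-33\right) 9 = -297$)
$o{\left(D \right)} = - \frac{3}{5} + \frac{2 D \left(55 + \left(-2 + D\right)^{2}\right)}{5}$ ($o{\left(D \right)} = - \frac{3}{5} + \frac{\left(\left(-2 + D\right)^{2} + 55\right) \left(D + D\right)}{5} = - \frac{3}{5} + \frac{\left(55 + \left(-2 + D\right)^{2}\right) 2 D}{5} = - \frac{3}{5} + \frac{2 D \left(55 + \left(-2 + D\right)^{2}\right)}{5}$)
$o{\left(\left(c{\left(5 \right)} + \left(1 - -3\right)\right)^{2} \right)} + H = \left(- \frac{3}{5} + 22 \left(-2 + \left(1 - -3\right)\right)^{2} + \frac{2 \left(-2 + \left(1 - -3\right)\right)^{2} \left(-2 + \left(-2 + \left(1 - -3\right)\right)^{2}\right)^{2}}{5}\right) - 297 = \left(- \frac{3}{5} + 22 \left(-2 + \left(1 + 3\right)\right)^{2} + \frac{2 \left(-2 + \left(1 + 3\right)\right)^{2} \left(-2 + \left(-2 + \left(1 + 3\right)\right)^{2}\right)^{2}}{5}\right) - 297 = \left(- \frac{3}{5} + 22 \left(-2 + 4\right)^{2} + \frac{2 \left(-2 + 4\right)^{2} \left(-2 + \left(-2 + 4\right)^{2}\right)^{2}}{5}\right) - 297 = \left(- \frac{3}{5} + 22 \cdot 2^{2} + \frac{2 \cdot 2^{2} \left(-2 + 2^{2}\right)^{2}}{5}\right) - 297 = \left(- \frac{3}{5} + 22 \cdot 4 + \frac{2}{5} \cdot 4 \left(-2 + 4\right)^{2}\right) - 297 = \left(- \frac{3}{5} + 88 + \frac{2}{5} \cdot 4 \cdot 2^{2}\right) - 297 = \left(- \frac{3}{5} + 88 + \frac{2}{5} \cdot 4 \cdot 4\right) - 297 = \left(- \frac{3}{5} + 88 + \frac{32}{5}\right) - 297 = \frac{469}{5} - 297 = - \frac{1016}{5}$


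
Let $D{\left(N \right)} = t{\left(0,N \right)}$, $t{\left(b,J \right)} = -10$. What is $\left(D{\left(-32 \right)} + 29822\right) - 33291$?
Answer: $-3479$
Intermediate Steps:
$D{\left(N \right)} = -10$
$\left(D{\left(-32 \right)} + 29822\right) - 33291 = \left(-10 + 29822\right) - 33291 = 29812 - 33291 = -3479$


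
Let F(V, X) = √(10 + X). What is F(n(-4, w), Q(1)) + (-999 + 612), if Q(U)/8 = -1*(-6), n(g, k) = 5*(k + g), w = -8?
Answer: -387 + √58 ≈ -379.38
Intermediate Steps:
n(g, k) = 5*g + 5*k (n(g, k) = 5*(g + k) = 5*g + 5*k)
Q(U) = 48 (Q(U) = 8*(-1*(-6)) = 8*6 = 48)
F(n(-4, w), Q(1)) + (-999 + 612) = √(10 + 48) + (-999 + 612) = √58 - 387 = -387 + √58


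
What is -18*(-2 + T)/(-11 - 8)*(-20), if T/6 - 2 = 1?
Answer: -5760/19 ≈ -303.16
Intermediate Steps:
T = 18 (T = 12 + 6*1 = 12 + 6 = 18)
-18*(-2 + T)/(-11 - 8)*(-20) = -18*(-2 + 18)/(-11 - 8)*(-20) = -288/(-19)*(-20) = -288*(-1)/19*(-20) = -18*(-16/19)*(-20) = (288/19)*(-20) = -5760/19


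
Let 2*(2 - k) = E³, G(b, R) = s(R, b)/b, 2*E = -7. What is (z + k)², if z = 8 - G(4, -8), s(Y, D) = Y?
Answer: 286225/256 ≈ 1118.1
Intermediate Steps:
E = -7/2 (E = (½)*(-7) = -7/2 ≈ -3.5000)
G(b, R) = R/b
k = 375/16 (k = 2 - (-7/2)³/2 = 2 - ½*(-343/8) = 2 + 343/16 = 375/16 ≈ 23.438)
z = 10 (z = 8 - (-8)/4 = 8 - 1*(-2) = 8 + 2 = 10)
(z + k)² = (10 + 375/16)² = (535/16)² = 286225/256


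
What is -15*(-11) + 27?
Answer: 192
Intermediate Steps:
-15*(-11) + 27 = 165 + 27 = 192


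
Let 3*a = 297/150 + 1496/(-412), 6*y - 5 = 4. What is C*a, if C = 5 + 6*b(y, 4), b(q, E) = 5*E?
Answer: -42515/618 ≈ -68.794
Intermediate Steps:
y = 3/2 (y = ⅚ + (⅙)*4 = ⅚ + ⅔ = 3/2 ≈ 1.5000)
a = -8503/15450 (a = (297/150 + 1496/(-412))/3 = (297*(1/150) + 1496*(-1/412))/3 = (99/50 - 374/103)/3 = (⅓)*(-8503/5150) = -8503/15450 ≈ -0.55036)
C = 125 (C = 5 + 6*(5*4) = 5 + 6*20 = 5 + 120 = 125)
C*a = 125*(-8503/15450) = -42515/618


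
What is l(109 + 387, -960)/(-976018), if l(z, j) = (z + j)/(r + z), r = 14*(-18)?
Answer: 58/29768549 ≈ 1.9484e-6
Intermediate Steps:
r = -252
l(z, j) = (j + z)/(-252 + z) (l(z, j) = (z + j)/(-252 + z) = (j + z)/(-252 + z))
l(109 + 387, -960)/(-976018) = ((-960 + (109 + 387))/(-252 + (109 + 387)))/(-976018) = ((-960 + 496)/(-252 + 496))*(-1/976018) = (-464/244)*(-1/976018) = ((1/244)*(-464))*(-1/976018) = -116/61*(-1/976018) = 58/29768549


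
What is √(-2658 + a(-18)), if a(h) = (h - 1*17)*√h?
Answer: √(-2658 - 105*I*√2) ≈ 1.4396 - 51.576*I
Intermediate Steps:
a(h) = √h*(-17 + h) (a(h) = (h - 17)*√h = (-17 + h)*√h = √h*(-17 + h))
√(-2658 + a(-18)) = √(-2658 + √(-18)*(-17 - 18)) = √(-2658 + (3*I*√2)*(-35)) = √(-2658 - 105*I*√2)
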